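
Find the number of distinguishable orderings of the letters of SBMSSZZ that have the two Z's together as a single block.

Treat the 2 copies of Z as a single block. The multiset to arrange is then {ZZ, B, M, S, S, S}, 6 items in all.
That gives (6)!/(3!) = 120 arrangements.

120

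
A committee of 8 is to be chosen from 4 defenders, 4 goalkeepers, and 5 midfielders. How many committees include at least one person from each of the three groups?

1268

Total 8-person selections from all 13: C(13,8) = 1287.
Subtract selections that omit an entire group: no defenders → C(9,8) = 9; no goalkeepers → C(9,8) = 9; no midfielders → C(8,8) = 1.
Add back selections omitting two groups (i.e. drawn from a single group): C(4,8) + C(4,8) + C(5,8) = 0.
By inclusion–exclusion: 1287 − 19 + 0 = 1268.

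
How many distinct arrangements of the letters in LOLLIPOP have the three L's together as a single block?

Treat the 3 copies of L as a single block. The multiset to arrange is then {LLL, I, O, O, P, P}, 6 items in all.
That gives (6)!/(2!·2!) = 180 arrangements.

180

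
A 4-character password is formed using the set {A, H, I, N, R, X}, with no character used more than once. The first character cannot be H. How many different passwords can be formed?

300

The first character has 6−1 = 5 choices (anything except H).
The remaining 3 characters are filled from the other 5 symbols without repetition: 5 × 4 × 3 = 60.
Total: 5 × 60 = 300.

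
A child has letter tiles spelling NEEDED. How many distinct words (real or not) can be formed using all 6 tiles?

60

NEEDED has 6 letters with D appearing twice and E appearing 3 times.
Dividing 6! = 720 by 3!·2! = 12 for the repeated letters gives 60.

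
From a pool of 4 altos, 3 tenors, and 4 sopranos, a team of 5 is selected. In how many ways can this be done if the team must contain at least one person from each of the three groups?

364

Total 5-person selections from all 11: C(11,5) = 462.
Subtract selections that omit an entire group: no altos → C(7,5) = 21; no tenors → C(8,5) = 56; no sopranos → C(7,5) = 21.
Add back selections omitting two groups (i.e. drawn from a single group): C(4,5) + C(3,5) + C(4,5) = 0.
By inclusion–exclusion: 462 − 98 + 0 = 364.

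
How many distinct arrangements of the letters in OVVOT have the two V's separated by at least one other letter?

18

There are 5!/(2!·2!) = 30 arrangements of OVVOT in total.
Arrangements with the V's together: treat VV as one letter, giving (4)!/(2!) = 12.
Subtracting, 30 − 12 = 18 arrangements keep the V's apart.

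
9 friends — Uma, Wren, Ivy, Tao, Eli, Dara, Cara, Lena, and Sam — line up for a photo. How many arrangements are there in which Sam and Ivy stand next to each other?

Place the 7 others and the Sam-Ivy pair as 8 objects in a line; the pair has 2 internal arrangements.
That gives 2 × 8! = 2 × 40320 = 80640.

80640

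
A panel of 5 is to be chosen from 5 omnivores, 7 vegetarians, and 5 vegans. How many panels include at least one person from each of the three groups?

Total 5-person selections from all 17: C(17,5) = 6188.
Selections missing a whole group: no omnivores → C(12,5) = 792; no vegetarians → C(10,5) = 252; no vegans → C(12,5) = 792.
Add back selections omitting two groups (i.e. drawn from a single group): C(5,5) + C(7,5) + C(5,5) = 23.
By inclusion–exclusion: 6188 − 1836 + 23 = 4375.

4375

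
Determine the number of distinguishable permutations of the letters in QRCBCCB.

Letter multiplicities in QRCBCCB: B×2, C×3, Q×1, R×1.
The number of distinct arrangements is 7!/(3!·2!) = 5040/12 = 420.

420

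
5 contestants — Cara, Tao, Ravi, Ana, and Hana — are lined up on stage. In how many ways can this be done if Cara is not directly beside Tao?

There are 5! = 120 arrangements in all. If Cara and Tao are adjacent, merging them into one block gives 2·(4)! = 48 arrangements.
So 120 − 48 = 72 arrangements keep them apart.

72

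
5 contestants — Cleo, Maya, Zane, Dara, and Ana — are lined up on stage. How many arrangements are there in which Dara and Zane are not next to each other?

72

There are 5! = 120 arrangements in all. If Dara and Zane are adjacent, merging them into one block gives 2·(4)! = 48 arrangements.
Complementary counting: 120 − 48 = 72.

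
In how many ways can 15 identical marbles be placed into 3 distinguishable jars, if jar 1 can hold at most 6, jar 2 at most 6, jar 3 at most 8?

Ignoring the caps, the number of non-negative solutions to x_1+…+x_3 = 15 is C(17,2) = 136.
Subtract solutions that violate a single cap (substitute x_i' = x_i − (cap_i+1)): x_1 ≥ 7 gives C(10,2) = 45; x_2 ≥ 7 gives C(10,2) = 45; x_3 ≥ 9 gives C(8,2) = 28. Together 118.
Add back pairs where two caps are both exceeded: 3 + 0 + 0 = 3.
By inclusion–exclusion the count is 136 − 118 + 3 = 21.

21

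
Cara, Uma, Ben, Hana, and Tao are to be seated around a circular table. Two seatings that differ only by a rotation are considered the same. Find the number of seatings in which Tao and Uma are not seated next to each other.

12

All circular seatings of 5 people number (4)! = 24.
Seatings with Tao beside Uma: treat them as a block with 2 internal orders, giving 2 × (3)! = 12.
Subtracting, 24 − 12 = 12.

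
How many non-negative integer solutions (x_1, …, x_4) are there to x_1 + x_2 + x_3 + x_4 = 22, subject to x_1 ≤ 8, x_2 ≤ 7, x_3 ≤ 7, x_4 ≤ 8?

Ignoring the caps, the number of non-negative solutions to x_1+…+x_4 = 22 is C(25,3) = 2300.
Subtract solutions that violate a single cap (substitute x_i' = x_i − (cap_i+1)): x_1 ≥ 9 gives C(16,3) = 560; x_2 ≥ 8 gives C(17,3) = 680; x_3 ≥ 8 gives C(17,3) = 680; x_4 ≥ 9 gives C(16,3) = 560. Together 2480.
Add back pairs where two caps are both exceeded: 56 + 56 + 35 + 84 + 56 + 56 = 343.
By inclusion–exclusion the count is 2300 − 2480 + 343 = 163.

163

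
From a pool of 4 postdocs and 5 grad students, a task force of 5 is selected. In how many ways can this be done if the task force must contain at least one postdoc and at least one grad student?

Total 5-person selections from all 9: C(9,5) = 126.
Selections missing a whole group: no postdocs → C(5,5) = 1; no grad students → C(4,5) = 0.
Both groups omitted at once is impossible, so 126 − 1 = 125.

125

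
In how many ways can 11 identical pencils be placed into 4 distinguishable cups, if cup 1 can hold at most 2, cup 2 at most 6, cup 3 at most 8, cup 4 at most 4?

94

Ignoring the caps, the number of non-negative solutions to x_1+…+x_4 = 11 is C(14,3) = 364.
Subtract solutions that violate a single cap (substitute x_i' = x_i − (cap_i+1)): x_1 ≥ 3 gives C(11,3) = 165; x_2 ≥ 7 gives C(7,3) = 35; x_3 ≥ 9 gives C(5,3) = 10; x_4 ≥ 5 gives C(9,3) = 84. Together 294.
Add back pairs where two caps are both exceeded: 4 + 0 + 20 + 0 + 0 + 0 = 24.
By inclusion–exclusion the count is 364 − 294 + 24 = 94.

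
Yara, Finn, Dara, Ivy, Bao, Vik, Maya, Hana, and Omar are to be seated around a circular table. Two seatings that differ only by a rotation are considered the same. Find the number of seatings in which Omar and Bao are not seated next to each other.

30240

Without the restriction there are (8)! = 40320 seatings.
Seatings with Omar beside Bao: treat them as a block with 2 internal orders, giving 2 × (7)! = 10080.
Subtracting, 40320 − 10080 = 30240.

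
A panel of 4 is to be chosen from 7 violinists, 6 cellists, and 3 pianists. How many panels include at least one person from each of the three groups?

With no constraint there are C(16,4) = 1820 possible selections.
Subtract selections that omit an entire group: no violinists → C(9,4) = 126; no cellists → C(10,4) = 210; no pianists → C(13,4) = 715.
Add back selections omitting two groups (i.e. drawn from a single group): C(7,4) + C(6,4) + C(3,4) = 50.
By inclusion–exclusion: 1820 − 1051 + 50 = 819.

819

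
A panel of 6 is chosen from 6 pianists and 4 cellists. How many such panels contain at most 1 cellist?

Split by how many cellists are chosen (0 through 1).
Sum: C(4,0)·C(6,6) + C(4,1)·C(6,5) = 1 + 24 = 25.

25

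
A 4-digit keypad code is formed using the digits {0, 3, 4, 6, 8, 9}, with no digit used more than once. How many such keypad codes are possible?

360

This is a permutation of 4 out of 6: P(6,4) = 6!/2!.
6 × 5 × 4 × 3 = 360.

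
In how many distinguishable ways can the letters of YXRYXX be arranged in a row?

The 6 letters of YXRYXX have repeats: X appearing 3 times and Y appearing twice.
The number of distinct arrangements is 6!/(3!·2!) = 720/12 = 60.

60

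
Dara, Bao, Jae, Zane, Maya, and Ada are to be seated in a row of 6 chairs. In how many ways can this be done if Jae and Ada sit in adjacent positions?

Place the 4 others and the Jae-Ada pair as 5 objects in a line; the pair has 2 internal arrangements.
That gives 2 × 5! = 2 × 120 = 240.

240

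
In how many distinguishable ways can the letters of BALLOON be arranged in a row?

The 7 letters of BALLOON have repeats: L appearing twice and O appearing twice.
The number of distinct arrangements is 7!/(2!·2!) = 5040/4 = 1260.

1260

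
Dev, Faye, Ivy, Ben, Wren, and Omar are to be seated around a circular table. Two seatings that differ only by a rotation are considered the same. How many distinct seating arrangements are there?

120

Seat Dev anywhere (absorbing the rotational symmetry), then permute the other 5: (5)! = 120.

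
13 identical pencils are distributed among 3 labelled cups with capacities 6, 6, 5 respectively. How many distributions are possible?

Ignoring the caps, the number of non-negative solutions to x_1+…+x_3 = 13 is C(15,2) = 105.
Subtract solutions that violate a single cap (substitute x_i' = x_i − (cap_i+1)): x_1 ≥ 7 gives C(8,2) = 28; x_2 ≥ 7 gives C(8,2) = 28; x_3 ≥ 6 gives C(9,2) = 36. Together 92.
Add back pairs where two caps are both exceeded: 0 + 1 + 1 = 2.
By inclusion–exclusion the count is 105 − 92 + 2 = 15.

15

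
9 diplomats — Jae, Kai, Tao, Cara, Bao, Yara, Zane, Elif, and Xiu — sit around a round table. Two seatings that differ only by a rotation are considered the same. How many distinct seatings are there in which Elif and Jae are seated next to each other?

10080

Treat {Elif, Jae} as one unit (2 internal orders) and seat the resulting 8 units around the table: (7)! circular arrangements.
So 2 × (7)! = 2 × 5040 = 10080.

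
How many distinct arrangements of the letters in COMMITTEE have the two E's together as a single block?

Treat the 2 copies of E as a single block. The multiset to arrange is then {EE, C, I, M, M, O, T, T}, 8 items in all.
That gives (8)!/(2!·2!) = 10080 arrangements.

10080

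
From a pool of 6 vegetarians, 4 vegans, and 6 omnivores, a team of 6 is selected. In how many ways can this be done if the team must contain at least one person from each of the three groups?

Total 6-person selections from all 16: C(16,6) = 8008.
Subtract selections that omit an entire group: no vegetarians → C(10,6) = 210; no vegans → C(12,6) = 924; no omnivores → C(10,6) = 210.
Add back selections omitting two groups (i.e. drawn from a single group): C(6,6) + C(4,6) + C(6,6) = 2.
By inclusion–exclusion: 8008 − 1344 + 2 = 6666.

6666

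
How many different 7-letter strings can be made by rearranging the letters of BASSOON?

The 7 letters of BASSOON have repeats: O appearing twice and S appearing twice.
The number of distinct arrangements is 7!/(2!·2!) = 5040/4 = 1260.

1260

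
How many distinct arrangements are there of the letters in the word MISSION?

Letter multiplicities in MISSION: I×2, M×1, N×1, O×1, S×2.
Dividing 7! = 5040 by 2!·2! = 4 for the repeated letters gives 1260.

1260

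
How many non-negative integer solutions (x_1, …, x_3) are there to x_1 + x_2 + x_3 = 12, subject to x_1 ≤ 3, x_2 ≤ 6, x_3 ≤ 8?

Without the upper bounds there are C(14,2) = 91 ways to split 12 among 3 variables.
Subtract solutions that violate a single cap (substitute x_i' = x_i − (cap_i+1)): x_1 ≥ 4 gives C(10,2) = 45; x_2 ≥ 7 gives C(7,2) = 21; x_3 ≥ 9 gives C(5,2) = 10. Together 76.
Add back pairs where two caps are both exceeded: 3 + 0 + 0 = 3.
By inclusion–exclusion the count is 91 − 76 + 3 = 18.

18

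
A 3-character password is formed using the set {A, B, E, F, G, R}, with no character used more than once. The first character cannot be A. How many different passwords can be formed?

100

The first character has 6−1 = 5 choices (anything except A).
The remaining 2 characters are filled from the other 5 symbols without repetition: 5 × 4 = 20.
Total: 5 × 20 = 100.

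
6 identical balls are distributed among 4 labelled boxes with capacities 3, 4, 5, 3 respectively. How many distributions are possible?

Ignoring the caps, the number of non-negative solutions to x_1+…+x_4 = 6 is C(9,3) = 84.
Subtract solutions that violate a single cap (substitute x_i' = x_i − (cap_i+1)): x_1 ≥ 4 gives C(5,3) = 10; x_2 ≥ 5 gives C(4,3) = 4; x_3 ≥ 6 gives C(3,3) = 1; x_4 ≥ 4 gives C(5,3) = 10. Together 25.
No two caps can be exceeded simultaneously, so the pair terms are all 0.
By inclusion–exclusion the count is 84 − 25 + 0 = 59.

59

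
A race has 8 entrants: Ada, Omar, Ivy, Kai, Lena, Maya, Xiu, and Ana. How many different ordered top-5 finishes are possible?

This is an ordered selection of 5 from 8: P(8,5).
That gives 8 × 7 × 6 × 5 × 4 = 6720.

6720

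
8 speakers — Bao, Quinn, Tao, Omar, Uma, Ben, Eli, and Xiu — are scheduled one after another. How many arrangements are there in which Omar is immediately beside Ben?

10080

Treat {Omar, Ben} as a single unit. There are 7 units to order, and the pair itself can be ordered 2 ways.
That gives 2 × 7! = 2 × 5040 = 10080.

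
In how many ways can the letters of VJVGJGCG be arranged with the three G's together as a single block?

180

Treat the 3 copies of G as a single block. The multiset to arrange is then {GGG, C, J, J, V, V}, 6 items in all.
That gives (6)!/(2!·2!) = 180 arrangements.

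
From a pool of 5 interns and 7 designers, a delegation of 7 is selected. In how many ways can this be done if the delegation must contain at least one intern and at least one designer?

791

Unrestricted: C(12,7) = 792 ways to pick any 7 of the 12.
Selections missing a whole group: no interns → C(7,7) = 1; no designers → C(5,7) = 0.
Both groups omitted at once is impossible, so 792 − 1 = 791.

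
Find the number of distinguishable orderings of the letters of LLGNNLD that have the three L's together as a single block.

Treat the 3 copies of L as a single block. The multiset to arrange is then {LLL, D, G, N, N}, 5 items in all.
That gives (5)!/(2!) = 60 arrangements.

60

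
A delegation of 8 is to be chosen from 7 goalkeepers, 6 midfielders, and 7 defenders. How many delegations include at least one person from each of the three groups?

120393

With no constraint there are C(20,8) = 125970 possible selections.
Selections missing a whole group: no goalkeepers → C(13,8) = 1287; no midfielders → C(14,8) = 3003; no defenders → C(13,8) = 1287.
Add back selections omitting two groups (i.e. drawn from a single group): C(7,8) + C(6,8) + C(7,8) = 0.
By inclusion–exclusion: 125970 − 5577 + 0 = 120393.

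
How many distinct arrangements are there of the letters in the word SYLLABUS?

Letter multiplicities in SYLLABUS: A×1, B×1, L×2, S×2, U×1, Y×1.
So there are 8! / (2!·2!) = 10080 distinguishable arrangements.

10080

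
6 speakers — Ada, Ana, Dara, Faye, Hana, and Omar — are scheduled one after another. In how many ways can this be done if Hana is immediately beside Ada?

Treat {Hana, Ada} as a single unit. There are 5 units to order, and the pair itself can be ordered 2 ways.
That gives 2 × 5! = 2 × 120 = 240.

240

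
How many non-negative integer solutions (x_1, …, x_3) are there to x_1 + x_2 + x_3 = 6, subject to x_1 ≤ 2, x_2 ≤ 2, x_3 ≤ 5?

8

Without the upper bounds there are C(8,2) = 28 ways to split 6 among 3 variables.
Subtract solutions that violate a single cap (substitute x_i' = x_i − (cap_i+1)): x_1 ≥ 3 gives C(5,2) = 10; x_2 ≥ 3 gives C(5,2) = 10; x_3 ≥ 6 gives C(2,2) = 1. Together 21.
Add back pairs where two caps are both exceeded: 1 + 0 + 0 = 1.
By inclusion–exclusion the count is 28 − 21 + 1 = 8.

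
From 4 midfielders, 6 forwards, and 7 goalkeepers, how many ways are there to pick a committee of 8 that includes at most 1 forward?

Split by how many forwards are chosen (0 through 1).
Sum: C(6,0)·C(11,8) + C(6,1)·C(11,7) = 165 + 1980 = 2145.

2145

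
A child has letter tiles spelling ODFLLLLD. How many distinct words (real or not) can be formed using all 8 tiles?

840

The 8 letters of ODFLLLLD have repeats: D appearing twice and L appearing 4 times.
Dividing 8! = 40320 by 4!·2! = 48 for the repeated letters gives 840.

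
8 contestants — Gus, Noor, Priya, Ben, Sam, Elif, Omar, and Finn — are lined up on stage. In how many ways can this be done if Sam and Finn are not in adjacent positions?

30240

Of the 8! = 40320 arrangements, those with Sam and Finn adjacent number 2 × 7! = 10080 (treat the pair as a block with 2 internal orders).
Complementary counting: 40320 − 10080 = 30240.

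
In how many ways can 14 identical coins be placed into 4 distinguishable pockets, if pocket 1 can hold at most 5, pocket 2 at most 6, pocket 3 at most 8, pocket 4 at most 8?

Ignoring the caps, the number of non-negative solutions to x_1+…+x_4 = 14 is C(17,3) = 680.
Subtract solutions that violate a single cap (substitute x_i' = x_i − (cap_i+1)): x_1 ≥ 6 gives C(11,3) = 165; x_2 ≥ 7 gives C(10,3) = 120; x_3 ≥ 9 gives C(8,3) = 56; x_4 ≥ 9 gives C(8,3) = 56. Together 397.
Add back pairs where two caps are both exceeded: 4 + 0 + 0 + 0 + 0 + 0 = 4.
By inclusion–exclusion the count is 680 − 397 + 4 = 287.

287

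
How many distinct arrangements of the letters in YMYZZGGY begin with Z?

Fix Z in the first position and arrange the remaining 7 letters.
Those 7 letters have G appearing twice and Y appearing 3 times, giving (7)!/(3!·2!) = 420.

420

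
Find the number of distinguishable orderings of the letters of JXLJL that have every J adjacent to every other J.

12

Treat the 2 copies of J as a single block. The multiset to arrange is then {JJ, L, L, X}, 4 items in all.
That gives (4)!/(2!) = 12 arrangements.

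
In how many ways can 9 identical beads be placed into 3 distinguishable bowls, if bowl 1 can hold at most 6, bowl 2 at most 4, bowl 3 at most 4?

19

Without the upper bounds there are C(11,2) = 55 ways to split 9 among 3 bowls.
Subtract solutions that violate a single cap (substitute x_i' = x_i − (cap_i+1)): x_1 ≥ 7 gives C(4,2) = 6; x_2 ≥ 5 gives C(6,2) = 15; x_3 ≥ 5 gives C(6,2) = 15. Together 36.
No two caps can be exceeded simultaneously, so the pair terms are all 0.
By inclusion–exclusion the count is 55 − 36 + 0 = 19.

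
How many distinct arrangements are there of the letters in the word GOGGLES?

The 7 letters of GOGGLES have repeats: G appearing 3 times.
The number of distinct arrangements is 7!/(3!) = 5040/6 = 840.

840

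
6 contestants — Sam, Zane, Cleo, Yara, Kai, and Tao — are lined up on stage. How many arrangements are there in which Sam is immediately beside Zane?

Place the 4 others and the Sam-Zane pair as 5 objects in a line; the pair has 2 internal arrangements.
So the count is 2·(5)! = 240.

240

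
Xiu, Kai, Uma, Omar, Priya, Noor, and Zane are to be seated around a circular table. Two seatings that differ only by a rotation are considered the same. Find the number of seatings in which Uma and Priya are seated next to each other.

Treat {Uma, Priya} as one unit (2 internal orders) and seat the resulting 6 units around the table: (5)! circular arrangements.
So 2 × (5)! = 2 × 120 = 240.

240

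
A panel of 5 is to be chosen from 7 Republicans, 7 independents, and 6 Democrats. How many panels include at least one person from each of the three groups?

Unrestricted: C(20,5) = 15504 ways to pick any 5 of the 20.
Subtract selections that omit an entire group: no Republicans → C(13,5) = 1287; no independents → C(13,5) = 1287; no Democrats → C(14,5) = 2002.
Add back selections omitting two groups (i.e. drawn from a single group): C(7,5) + C(7,5) + C(6,5) = 48.
By inclusion–exclusion: 15504 − 4576 + 48 = 10976.

10976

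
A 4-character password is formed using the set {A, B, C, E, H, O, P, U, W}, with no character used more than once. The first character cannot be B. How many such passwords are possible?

2688

The first character has 9−1 = 8 choices (anything except B).
The remaining 3 characters are filled from the other 8 symbols without repetition: 8 × 7 × 6 = 336.
Total: 8 × 336 = 2688.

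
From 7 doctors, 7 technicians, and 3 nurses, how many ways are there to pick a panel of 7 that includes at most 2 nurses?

Split by how many nurses are chosen (0 through 2).
Sum: C(3,0)·C(14,7) + C(3,1)·C(14,6) + C(3,2)·C(14,5) = 3432 + 9009 + 6006 = 18447.

18447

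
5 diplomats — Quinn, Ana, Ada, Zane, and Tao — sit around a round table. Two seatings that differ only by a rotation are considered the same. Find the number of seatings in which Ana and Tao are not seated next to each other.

12

Without the restriction there are (4)! = 24 seatings.
Those with Ana next to Tao: fuse the pair into one unit and seat 4 units around a circle — 2·(3)! = 12.
Subtracting, 24 − 12 = 12.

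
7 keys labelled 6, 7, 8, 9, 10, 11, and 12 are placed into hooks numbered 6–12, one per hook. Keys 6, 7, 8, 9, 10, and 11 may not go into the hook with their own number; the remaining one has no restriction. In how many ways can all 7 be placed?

Let Aᵢ (for 6 ≤ i ≤ 11) be the placements that put key i in its forbidden hook. Any j of these fix j positions, leaving (7−j)! ways to fill the rest, and there are C(6,j) ways to pick which j.
By inclusion–exclusion, the number of valid placements is Σ_{j=0}^{6} (−1)^j C(6,j)·(7−j)!.
Computing: 5040 − 4320 + 1800 − 480 + 90 − 12 + 1 = 2119.

2119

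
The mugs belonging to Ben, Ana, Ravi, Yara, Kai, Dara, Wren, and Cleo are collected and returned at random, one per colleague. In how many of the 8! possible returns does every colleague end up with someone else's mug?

14833

Count assignments avoiding every fixed point. For any j of the 8 colleagues fixed to their own mug, the other 8−j can be arranged in (8−j)! ways.
By inclusion–exclusion this is Σ_{j=0}^{8} (−1)^j C(8,j)·(8−j)!.
Computing: 40320 − 40320 + 20160 − 6720 + 1680 − 336 + 56 − 8 + 1 = 14833.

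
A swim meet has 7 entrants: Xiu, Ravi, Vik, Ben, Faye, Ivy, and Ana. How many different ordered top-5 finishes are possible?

2520

There are 7 choices for 1st place, 6 for 2nd, and so on down to 3 for position 5.
That gives 7 × 6 × 5 × 4 × 3 = 2520.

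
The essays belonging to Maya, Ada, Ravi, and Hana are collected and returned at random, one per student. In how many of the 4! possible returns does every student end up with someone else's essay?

Let Aᵢ be the assignments in which student i gets their own essay. We want the size of the complement of A₁∪…∪A_4.
By inclusion–exclusion this is Σ_{j=0}^{4} (−1)^j C(4,j)·(4−j)!.
Computing: 24 − 24 + 12 − 4 + 1 = 9.

9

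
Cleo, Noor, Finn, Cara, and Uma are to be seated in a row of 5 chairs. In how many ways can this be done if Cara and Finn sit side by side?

Place the 3 others and the Cara-Finn pair as 4 objects in a line; the pair has 2 internal arrangements.
That gives 2 × 4! = 2 × 24 = 48.

48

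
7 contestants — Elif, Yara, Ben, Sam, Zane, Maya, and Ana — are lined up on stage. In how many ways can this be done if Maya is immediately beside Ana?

1440

Glue Maya and Ana into one block (2 internal orders), leaving 6 units to arrange in a row.
That gives 2 × 6! = 2 × 720 = 1440.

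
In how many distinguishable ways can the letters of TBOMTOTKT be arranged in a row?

The 9 letters of TBOMTOTKT have repeats: O appearing twice and T appearing 4 times.
Dividing 9! = 362880 by 4!·2! = 48 for the repeated letters gives 7560.

7560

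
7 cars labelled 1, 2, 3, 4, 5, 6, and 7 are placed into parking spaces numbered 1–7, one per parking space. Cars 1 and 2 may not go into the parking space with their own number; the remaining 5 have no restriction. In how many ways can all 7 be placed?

3720

Let Aᵢ (for i ∈ {1, 2}) be the placements that put car i in its forbidden parking space. Any j of these fix j positions, leaving (7−j)! ways to fill the rest, and there are C(2,j) ways to pick which j.
By inclusion–exclusion, the number of valid placements is Σ_{j=0}^{2} (−1)^j C(2,j)·(7−j)!.
Computing: 5040 − 1440 + 120 = 3720.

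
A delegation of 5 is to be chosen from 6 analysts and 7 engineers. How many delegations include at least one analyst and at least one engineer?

1260

Total 5-person selections from all 13: C(13,5) = 1287.
Selections missing a whole group: no analysts → C(7,5) = 21; no engineers → C(6,5) = 6.
Both groups omitted at once is impossible, so 1287 − 27 = 1260.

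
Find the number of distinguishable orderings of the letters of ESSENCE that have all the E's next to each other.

60

Treat the 3 copies of E as a single block. The multiset to arrange is then {EEE, C, N, S, S}, 5 items in all.
That gives (5)!/(2!) = 60 arrangements.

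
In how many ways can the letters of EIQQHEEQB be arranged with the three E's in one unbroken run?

Treat the 3 copies of E as a single block. The multiset to arrange is then {EEE, B, H, I, Q, Q, Q}, 7 items in all.
That gives (7)!/(3!) = 840 arrangements.

840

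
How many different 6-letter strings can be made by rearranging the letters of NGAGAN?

90

Letter multiplicities in NGAGAN: A×2, G×2, N×2.
The number of distinct arrangements is 6!/(2!·2!·2!) = 720/8 = 90.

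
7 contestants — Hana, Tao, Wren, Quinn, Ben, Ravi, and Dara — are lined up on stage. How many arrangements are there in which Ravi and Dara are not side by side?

3600

There are 7! = 5040 arrangements in all. If Ravi and Dara are adjacent, merging them into one block gives 2·(6)! = 1440 arrangements.
Complementary counting: 5040 − 1440 = 3600.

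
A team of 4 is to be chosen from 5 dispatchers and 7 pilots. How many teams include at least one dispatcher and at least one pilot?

With no constraint there are C(12,4) = 495 possible selections.
Selections missing a whole group: no dispatchers → C(7,4) = 35; no pilots → C(5,4) = 5.
Both groups omitted at once is impossible, so 495 − 40 = 455.

455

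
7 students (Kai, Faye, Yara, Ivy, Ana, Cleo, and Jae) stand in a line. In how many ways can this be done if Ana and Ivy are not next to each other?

3600

Of the 7! = 5040 arrangements, those with Ana and Ivy adjacent number 2 × 6! = 1440 (treat the pair as a block with 2 internal orders).
So 5040 − 1440 = 3600 arrangements keep them apart.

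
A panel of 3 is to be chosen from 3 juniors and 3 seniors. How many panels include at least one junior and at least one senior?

Unrestricted: C(6,3) = 20 ways to pick any 3 of the 6.
Subtract selections that omit an entire group: no juniors → C(3,3) = 1; no seniors → C(3,3) = 1.
Both groups omitted at once is impossible, so 20 − 2 = 18.

18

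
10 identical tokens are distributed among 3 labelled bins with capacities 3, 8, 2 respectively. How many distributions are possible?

Ignoring the caps, the number of non-negative solutions to x_1+…+x_3 = 10 is C(12,2) = 66.
Subtract solutions that violate a single cap (substitute x_i' = x_i − (cap_i+1)): x_1 ≥ 4 gives C(8,2) = 28; x_2 ≥ 9 gives C(3,2) = 3; x_3 ≥ 3 gives C(9,2) = 36. Together 67.
Add back pairs where two caps are both exceeded: 0 + 10 + 0 = 10.
By inclusion–exclusion the count is 66 − 67 + 10 = 9.

9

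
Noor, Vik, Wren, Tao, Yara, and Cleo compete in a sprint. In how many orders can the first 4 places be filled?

360

This is an ordered selection of 4 from 6: P(6,4).
That gives 6 × 5 × 4 × 3 = 360.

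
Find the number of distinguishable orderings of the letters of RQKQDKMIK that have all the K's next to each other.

Treat the 3 copies of K as a single block. The multiset to arrange is then {KKK, D, I, M, Q, Q, R}, 7 items in all.
That gives (7)!/(2!) = 2520 arrangements.

2520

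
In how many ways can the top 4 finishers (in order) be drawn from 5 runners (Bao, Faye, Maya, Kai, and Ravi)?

This is an ordered selection of 4 from 5: P(5,4).
That gives 5 × 4 × 3 × 2 = 120.

120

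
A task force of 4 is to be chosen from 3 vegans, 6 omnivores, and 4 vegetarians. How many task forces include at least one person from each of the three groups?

Unrestricted: C(13,4) = 715 ways to pick any 4 of the 13.
Selections missing a whole group: no vegans → C(10,4) = 210; no omnivores → C(7,4) = 35; no vegetarians → C(9,4) = 126.
Add back selections omitting two groups (i.e. drawn from a single group): C(3,4) + C(6,4) + C(4,4) = 16.
By inclusion–exclusion: 715 − 371 + 16 = 360.

360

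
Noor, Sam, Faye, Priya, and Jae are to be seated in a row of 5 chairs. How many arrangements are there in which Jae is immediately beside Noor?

Treat {Jae, Noor} as a single unit. There are 4 units to order, and the pair itself can be ordered 2 ways.
That gives 2 × 4! = 2 × 24 = 48.

48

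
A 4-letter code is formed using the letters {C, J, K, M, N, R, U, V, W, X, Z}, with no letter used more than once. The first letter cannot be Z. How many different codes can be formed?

7200

The first letter has 11−1 = 10 choices (anything except Z).
The remaining 3 letters are filled from the other 10 symbols without repetition: 10 × 9 × 8 = 720.
Total: 10 × 720 = 7200.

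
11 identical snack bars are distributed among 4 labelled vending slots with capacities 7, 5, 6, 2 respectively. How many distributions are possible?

Without the upper bounds there are C(14,3) = 364 ways to split 11 among 4 vending slots.
Subtract solutions that violate a single cap (substitute x_i' = x_i − (cap_i+1)): x_1 ≥ 8 gives C(6,3) = 20; x_2 ≥ 6 gives C(8,3) = 56; x_3 ≥ 7 gives C(7,3) = 35; x_4 ≥ 3 gives C(11,3) = 165. Together 276.
Add back pairs where two caps are both exceeded: 0 + 0 + 1 + 0 + 10 + 4 = 15.
By inclusion–exclusion the count is 364 − 276 + 15 = 103.

103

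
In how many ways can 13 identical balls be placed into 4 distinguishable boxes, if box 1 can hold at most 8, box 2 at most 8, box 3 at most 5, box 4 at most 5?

254

By stars and bars, unrestricted non-negative solutions to x_1+…+x_4 = 13 number C(13+3,3) = 560.
Subtract solutions that violate a single cap (substitute x_i' = x_i − (cap_i+1)): x_1 ≥ 9 gives C(7,3) = 35; x_2 ≥ 9 gives C(7,3) = 35; x_3 ≥ 6 gives C(10,3) = 120; x_4 ≥ 6 gives C(10,3) = 120. Together 310.
Add back pairs where two caps are both exceeded: 0 + 0 + 0 + 0 + 0 + 4 = 4.
By inclusion–exclusion the count is 560 − 310 + 4 = 254.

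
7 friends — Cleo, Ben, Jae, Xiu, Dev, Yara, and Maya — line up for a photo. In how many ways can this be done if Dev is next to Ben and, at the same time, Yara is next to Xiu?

Treat {Dev,Ben} as one block (2 orders) and {Yara,Xiu} as another (2 orders).
That leaves 5 units to arrange: 2 × 2 × 5! = 4 × 120 = 480.

480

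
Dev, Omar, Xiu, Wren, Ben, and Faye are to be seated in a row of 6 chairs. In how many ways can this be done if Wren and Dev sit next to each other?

Treat {Wren, Dev} as a single unit. There are 5 units to order, and the pair itself can be ordered 2 ways.
That gives 2 × 5! = 2 × 120 = 240.

240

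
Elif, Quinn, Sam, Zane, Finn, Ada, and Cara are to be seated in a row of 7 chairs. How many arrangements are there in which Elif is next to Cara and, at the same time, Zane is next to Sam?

480

Treat {Elif,Cara} as one block (2 orders) and {Zane,Sam} as another (2 orders).
That leaves 5 units to arrange: 2 × 2 × 5! = 4 × 120 = 480.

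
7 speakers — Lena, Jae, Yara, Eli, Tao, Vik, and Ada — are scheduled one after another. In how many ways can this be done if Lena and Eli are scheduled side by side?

Glue Lena and Eli into one block (2 internal orders), leaving 6 units to arrange in a row.
So the count is 2·(6)! = 1440.

1440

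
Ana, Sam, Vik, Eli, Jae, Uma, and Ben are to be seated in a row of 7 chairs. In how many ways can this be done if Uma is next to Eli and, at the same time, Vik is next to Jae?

Treat {Uma,Eli} as one block (2 orders) and {Vik,Jae} as another (2 orders).
That leaves 5 units to arrange: 2 × 2 × 5! = 4 × 120 = 480.

480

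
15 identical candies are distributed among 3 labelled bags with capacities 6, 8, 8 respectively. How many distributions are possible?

35

Without the upper bounds there are C(17,2) = 136 ways to split 15 among 3 bags.
Subtract solutions that violate a single cap (substitute x_i' = x_i − (cap_i+1)): x_1 ≥ 7 gives C(10,2) = 45; x_2 ≥ 9 gives C(8,2) = 28; x_3 ≥ 9 gives C(8,2) = 28. Together 101.
No two caps can be exceeded simultaneously, so the pair terms are all 0.
By inclusion–exclusion the count is 136 − 101 + 0 = 35.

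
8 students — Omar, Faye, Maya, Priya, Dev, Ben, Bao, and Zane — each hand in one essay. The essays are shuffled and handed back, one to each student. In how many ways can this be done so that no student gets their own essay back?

14833

Let Aᵢ be the assignments in which student i gets their own essay. We want the size of the complement of A₁∪…∪A_8.
By inclusion–exclusion this is Σ_{j=0}^{8} (−1)^j C(8,j)·(8−j)!.
Computing: 40320 − 40320 + 20160 − 6720 + 1680 − 336 + 56 − 8 + 1 = 14833.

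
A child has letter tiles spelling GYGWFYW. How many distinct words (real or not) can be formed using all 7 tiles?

The 7 letters of GYGWFYW have repeats: G appearing twice, W appearing twice, and Y appearing twice.
The number of distinct arrangements is 7!/(2!·2!·2!) = 5040/8 = 630.

630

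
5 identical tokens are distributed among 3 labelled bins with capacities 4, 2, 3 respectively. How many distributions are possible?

Ignoring the caps, the number of non-negative solutions to x_1+…+x_3 = 5 is C(7,2) = 21.
Subtract solutions that violate a single cap (substitute x_i' = x_i − (cap_i+1)): x_1 ≥ 5 gives C(2,2) = 1; x_2 ≥ 3 gives C(4,2) = 6; x_3 ≥ 4 gives C(3,2) = 3. Together 10.
No two caps can be exceeded simultaneously, so the pair terms are all 0.
By inclusion–exclusion the count is 21 − 10 + 0 = 11.

11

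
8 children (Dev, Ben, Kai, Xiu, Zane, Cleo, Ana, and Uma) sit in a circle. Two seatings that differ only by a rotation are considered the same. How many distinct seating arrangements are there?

5040

Fix one person's seat to break rotational symmetry; the remaining 7 people can be arranged in (7)! = 5040 ways.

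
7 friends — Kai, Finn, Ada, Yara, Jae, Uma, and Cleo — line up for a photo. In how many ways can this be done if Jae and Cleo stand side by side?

1440

Place the 5 others and the Jae-Cleo pair as 6 objects in a line; the pair has 2 internal arrangements.
That gives 2 × 6! = 2 × 720 = 1440.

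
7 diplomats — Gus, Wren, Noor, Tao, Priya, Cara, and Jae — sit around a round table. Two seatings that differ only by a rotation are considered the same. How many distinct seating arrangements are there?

Fix one person's seat to break rotational symmetry; the remaining 6 people can be arranged in (6)! = 720 ways.

720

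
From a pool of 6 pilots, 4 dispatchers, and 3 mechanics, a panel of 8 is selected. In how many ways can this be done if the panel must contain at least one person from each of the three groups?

Total 8-person selections from all 13: C(13,8) = 1287.
Subtract selections that omit an entire group: no pilots → C(7,8) = 0; no dispatchers → C(9,8) = 9; no mechanics → C(10,8) = 45.
Add back selections omitting two groups (i.e. drawn from a single group): C(6,8) + C(4,8) + C(3,8) = 0.
By inclusion–exclusion: 1287 − 54 + 0 = 1233.

1233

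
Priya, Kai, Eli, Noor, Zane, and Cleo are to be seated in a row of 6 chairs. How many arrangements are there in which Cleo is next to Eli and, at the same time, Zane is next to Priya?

96

Treat {Cleo,Eli} as one block (2 orders) and {Zane,Priya} as another (2 orders).
That leaves 4 units to arrange: 2 × 2 × 4! = 4 × 24 = 96.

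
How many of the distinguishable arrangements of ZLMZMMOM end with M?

420

With the last slot taken by M, it remains to arrange the other 7 letters (ZLZMMOM).
Those 7 letters have M appearing 3 times and Z appearing twice, giving (7)!/(3!·2!) = 420.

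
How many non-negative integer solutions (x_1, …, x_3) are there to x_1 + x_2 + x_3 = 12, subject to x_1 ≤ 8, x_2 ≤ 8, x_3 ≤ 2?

By stars and bars, unrestricted non-negative solutions to x_1+…+x_3 = 12 number C(12+2,2) = 91.
Subtract solutions that violate a single cap (substitute x_i' = x_i − (cap_i+1)): x_1 ≥ 9 gives C(5,2) = 10; x_2 ≥ 9 gives C(5,2) = 10; x_3 ≥ 3 gives C(11,2) = 55. Together 75.
Add back pairs where two caps are both exceeded: 0 + 1 + 1 = 2.
By inclusion–exclusion the count is 91 − 75 + 2 = 18.

18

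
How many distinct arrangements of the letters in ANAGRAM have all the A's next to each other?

120

Treat the 3 copies of A as a single block. The multiset to arrange is then {AAA, G, M, N, R}, 5 items in all.
All 5 items are distinct, so there are (5)! = 120 arrangements.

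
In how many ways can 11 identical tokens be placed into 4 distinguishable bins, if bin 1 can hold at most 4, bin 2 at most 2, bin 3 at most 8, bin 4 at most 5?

80

Without the upper bounds there are C(14,3) = 364 ways to split 11 among 4 bins.
Subtract solutions that violate a single cap (substitute x_i' = x_i − (cap_i+1)): x_1 ≥ 5 gives C(9,3) = 84; x_2 ≥ 3 gives C(11,3) = 165; x_3 ≥ 9 gives C(5,3) = 10; x_4 ≥ 6 gives C(8,3) = 56. Together 315.
Add back pairs where two caps are both exceeded: 20 + 0 + 1 + 0 + 10 + 0 = 31.
By inclusion–exclusion the count is 364 − 315 + 31 = 80.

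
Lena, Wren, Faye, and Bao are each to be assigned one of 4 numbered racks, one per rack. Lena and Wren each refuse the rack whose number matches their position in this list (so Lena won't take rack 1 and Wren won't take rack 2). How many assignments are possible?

Let Aᵢ (for i ∈ {1, 2}) be the placements that put person i in their forbidden rack. Any j of these fix j positions, leaving (4−j)! ways to fill the rest, and there are C(2,j) ways to pick which j.
By inclusion–exclusion, the number of valid placements is Σ_{j=0}^{2} (−1)^j C(2,j)·(4−j)!.
Computing: 24 − 12 + 2 = 14.

14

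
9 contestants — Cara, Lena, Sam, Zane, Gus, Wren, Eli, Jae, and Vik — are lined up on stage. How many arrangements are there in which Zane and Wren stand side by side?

Treat {Zane, Wren} as a single unit. There are 8 units to order, and the pair itself can be ordered 2 ways.
That gives 2 × 8! = 2 × 40320 = 80640.

80640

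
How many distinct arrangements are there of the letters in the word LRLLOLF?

LRLLOLF has 7 letters with L appearing 4 times.
Dividing 7! = 5040 by 4! = 24 for the repeated letters gives 210.

210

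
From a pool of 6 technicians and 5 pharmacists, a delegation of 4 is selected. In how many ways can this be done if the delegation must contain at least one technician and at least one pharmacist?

Unrestricted: C(11,4) = 330 ways to pick any 4 of the 11.
Selections missing a whole group: no technicians → C(5,4) = 5; no pharmacists → C(6,4) = 15.
Both groups omitted at once is impossible, so 330 − 20 = 310.

310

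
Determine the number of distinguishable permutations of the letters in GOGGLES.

Letter multiplicities in GOGGLES: E×1, G×3, L×1, O×1, S×1.
The number of distinct arrangements is 7!/(3!) = 5040/6 = 840.

840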